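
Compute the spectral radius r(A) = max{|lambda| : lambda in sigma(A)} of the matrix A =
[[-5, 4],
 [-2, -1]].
r(A) = sqrt(13) ≈ 3.6056

The eigenvalues of A are the roots of its characteristic polynomial. With M = A (coefficients from the trace and determinant):
  p(λ) = det(λ I - M) = λ^2 + 6λ + 13.
For λ^2 + 6λ + 13 the discriminant is -16. It is negative, so the roots are the complex-conjugate pair λ = -3 ± (sqrt(16)/2) i ≈ -3 ± 2i. For a conjugate pair the product of the roots equals the constant term, so |λ|^2 = 13 and |λ| = sqrt(13) ≈ 3.6056.
Thus the eigenvalues (to 4 decimals) are -3 ± 2i (modulus 3.6056). The spectral radius is the largest modulus: r(A) = sqrt(13) ≈ 3.6056. (Cross-check: r(A) ≤ ||A||_2 ≈ 6.4787; equality holds whenever A is normal, though it can also hold for some non-normal A.)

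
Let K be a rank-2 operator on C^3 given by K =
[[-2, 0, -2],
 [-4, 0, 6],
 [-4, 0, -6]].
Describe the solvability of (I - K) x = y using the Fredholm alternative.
(I - K) is invertible (det(I - K) = 13 ≠ 0), so for every y in C^3 the equation (I - K) x = y has a unique solution.

K has rank 2 and factors as K = U V^T = u1 v1^T + u2 v2^T with u1 = (1, -3, 3), v1 = (0, 0, -2), u2 = (-1, -2, -2), v2 = (2, 0, 0) (multiplying out reproduces the displayed K). The nonzero eigenvalues of U V^T coincide with those of the 2 x 2 matrix G = V^T U = [[v1·u1, v1·u2], [v2·u1, v2·u2]] = [[-6, 4], [2, -2]], and by the Sylvester determinant identity det(I_3 - U V^T) = det(I_2 - V^T U) = det([[7, -4], [-2, 3]]) = (7)(3) - (-4)(-2) = 13. (Direct check: I - K =
[[3, 0, 2],
 [4, 1, -6],
 [4, 0, 7]]
has determinant 13.) The finite-dimensional Fredholm alternative says: either (I - K) is invertible, or ker(I - K) ≠ {0} and then range(I - K) = ker((I - K)^*)^⊥, with dim ker(I - K) = dim ker((I - K)^*). Since det(I - K) ≠ 0, 1 is not an eigenvalue of K and ker(I - K) = {0}, so we are in the first case: for every y there is a unique x = (I - K)^(-1) y. (Explicitly, by the Woodbury identity, (I - U V^T)^(-1) = I + U (I_2 - G)^(-1) V^T.)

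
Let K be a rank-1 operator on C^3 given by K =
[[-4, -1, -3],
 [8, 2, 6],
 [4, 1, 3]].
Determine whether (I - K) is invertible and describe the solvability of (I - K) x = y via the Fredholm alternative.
(I - K) is singular (det(I - K) = 0, i.e. 1 ∈ sigma(K)). (I - K) x = y is solvable iff y ⊥ ker((I - K)^*) = span{(-4, -1, -3)}, i.e. iff -4y_1 - y_2 - 3y_3 = 0. When solvable, the solutions are x = y + c·(1, -2, -1), c arbitrary (ker(I - K) = span{(1, -2, -1)}, dimension 1).

K has rank 1, so it is an outer product K = u v^T: every row of K is a multiple of one row vector. Reading off the entries, u = (1, -2, -1) and v = (-4, -1, -3) (row i of K equals u_i·v^T). A rank-one matrix u v^T satisfies K u = u (v·u) and kills the (2)-dimensional subspace v^⊥, so its characteristic polynomial is lambda^2 (lambda - v·u) with v·u = tr K = 1. Hence the eigenvalues of I - K are 1 (multiplicity 2) and 1 - (1) = 0, so det(I - K) = 0. (Direct check: I - K =
[[5, 1, 3],
 [-8, -1, -6],
 [-4, -1, -2]]
has determinant 0.) So 1 is an eigenvalue of K and (I - K) is not invertible. The finite-dimensional Fredholm alternative says: either (I - K) is invertible, or ker(I - K) ≠ {0} and then range(I - K) = ker((I - K)^*)^⊥, with dim ker(I - K) = dim ker((I - K)^*). We are in the second case, so we need both kernels. Kernel of I - K: (I - K) u = u - u (v·u) = u - u = 0, so ker(I - K) = span{u} = span{(1, -2, -1)} (it is exactly 1-dimensional because rank(I - K) = 2). Kernel of the adjoint: K is real, so (I - K)^* = I - K^T = I - v u^T, and (I - v u^T) v = v - v (u·v) = 0; hence ker((I - K)^*) = span{v} = span{(-4, -1, -3)}. Therefore (I - K) x = y is solvable iff <y, v> = 0, i.e. iff -4y_1 - y_2 - 3y_3 = 0. When this holds, K y = u (v·y) = 0, so (I - K) y = y and x = y is a particular solution; the full solution set is the line x = y + c·u = y + c·(1, -2, -1), c ∈ C.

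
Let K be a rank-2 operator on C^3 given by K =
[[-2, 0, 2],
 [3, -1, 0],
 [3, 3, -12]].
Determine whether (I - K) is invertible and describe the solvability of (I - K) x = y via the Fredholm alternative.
(I - K) is invertible (det(I - K) = 48 ≠ 0), so for every y in C^3 the equation (I - K) x = y has a unique solution.

K has rank 2 and factors as K = U V^T = u1 v1^T + u2 v2^T with u1 = (-2, 3, 3), v1 = (1, 0, -1), u2 = (0, -1, 3), v2 = (0, 1, -3) (multiplying out reproduces the displayed K). The nonzero eigenvalues of U V^T coincide with those of the 2 x 2 matrix G = V^T U = [[v1·u1, v1·u2], [v2·u1, v2·u2]] = [[-5, -3], [-6, -10]], and by the Sylvester determinant identity det(I_3 - U V^T) = det(I_2 - V^T U) = det([[6, 3], [6, 11]]) = (6)(11) - (3)(6) = 48. (Direct check: I - K =
[[3, 0, -2],
 [-3, 2, 0],
 [-3, -3, 13]]
has determinant 48.) The finite-dimensional Fredholm alternative says: either (I - K) is invertible, or ker(I - K) ≠ {0} and then range(I - K) = ker((I - K)^*)^⊥, with dim ker(I - K) = dim ker((I - K)^*). Since det(I - K) ≠ 0, 1 is not an eigenvalue of K and ker(I - K) = {0}, so we are in the first case: for every y there is a unique x = (I - K)^(-1) y. (Explicitly, by the Woodbury identity, (I - U V^T)^(-1) = I + U (I_2 - G)^(-1) V^T.)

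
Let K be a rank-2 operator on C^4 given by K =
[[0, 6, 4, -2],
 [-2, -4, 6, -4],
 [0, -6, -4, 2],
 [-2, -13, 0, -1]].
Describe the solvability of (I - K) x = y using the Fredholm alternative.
(I - K) is invertible (det(I - K) = 26 ≠ 0), so for every y in C^4 the equation (I - K) x = y has a unique solution.

K has rank 2 and factors as K = U V^T = u1 v1^T + u2 v2^T with u1 = (-2, 0, 2, 3), v1 = (0, -3, -2, 1), u2 = (0, -2, 0, -2), v2 = (1, 2, -3, 2) (multiplying out reproduces the displayed K). The nonzero eigenvalues of U V^T coincide with those of the 2 x 2 matrix G = V^T U = [[v1·u1, v1·u2], [v2·u1, v2·u2]] = [[-1, 4], [-2, -8]], and by the Sylvester determinant identity det(I_4 - U V^T) = det(I_2 - V^T U) = det([[2, -4], [2, 9]]) = (2)(9) - (-4)(2) = 26. (Direct check: I - K =
[[1, -6, -4, 2],
 [2, 5, -6, 4],
 [0, 6, 5, -2],
 [2, 13, 0, 2]]
has determinant 26.) The finite-dimensional Fredholm alternative says: either (I - K) is invertible, or ker(I - K) ≠ {0} and then range(I - K) = ker((I - K)^*)^⊥, with dim ker(I - K) = dim ker((I - K)^*). Since det(I - K) ≠ 0, 1 is not an eigenvalue of K and ker(I - K) = {0}, so we are in the first case: for every y there is a unique x = (I - K)^(-1) y. (Explicitly, by the Woodbury identity, (I - U V^T)^(-1) = I + U (I_2 - G)^(-1) V^T.)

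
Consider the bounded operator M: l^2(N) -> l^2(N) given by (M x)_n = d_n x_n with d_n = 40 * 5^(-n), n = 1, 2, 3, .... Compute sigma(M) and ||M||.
sigma(M) = {40 * 5^(-n) : n ≥ 1} ∪ {0}; ||M|| = 8

A bounded diagonal operator on l^2 with diagonal entries d_n has spectrum equal to the closure of {d_n : n ≥ 1}: every d_n is an eigenvalue (with eigenvector e_n), so {d_n} ⊂ sigma(M); the spectrum is closed, so its closure is too; and for lambda not in the closure, (M - lambda I) has bounded inverse (the diagonal entries 1/(d_n - lambda) are bounded). For our sequence d_n = 40 * 5^(-n), n = 1, 2, 3, ...:
  - {d_n} = {40 * 5^(-n) : n ≥ 1}; the only limit point is 0
  - closure = {40 * 5^(-n) : n ≥ 1} ∪ {0}
For the norm: a diagonal operator has ||M|| = sup_n |d_n|. Here d_n = 40 * 5^(-n) is positive and decreasing, so sup_n |d_n| = d_1 = 40/5 = 8. So ||M|| = 8.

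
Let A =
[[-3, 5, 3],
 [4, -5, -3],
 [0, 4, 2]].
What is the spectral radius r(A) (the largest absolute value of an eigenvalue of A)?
r(A) ≈ 7.2098

The eigenvalues of A are the roots of its characteristic polynomial. With M = A (coefficients from the trace, the sum of principal 2x2 minors, and det A):
  p(λ) = det(λ I - M) = λ^3 + 6λ^2 - 9λ - 2.
No integer candidate from the rational root theorem (±divisors of 2) is a root, so the roots are irrational. The cubic discriminant is Δ = 9396 > 0, so there are three distinct real roots. p(-8) = -58 and p(-7) = 12 have opposite signs, so a root lies in (-8, -7); Newton's method refines it to λ ≈ -7.2098. p(-1) = 12 and p(0) = -2 have opposite signs, so a root lies in (-1, 0); Newton's method refines it to λ ≈ -0.1972. p(1) = -4 and p(2) = 12 have opposite signs, so a root lies in (1, 2); Newton's method refines it to λ ≈ 1.407. Check (Vieta): the three roots sum to -6, matching tr M = -6.
Thus the eigenvalues (to 4 decimals) are -7.2098 (modulus 7.2098); -0.1972 (modulus 0.1972); 1.407 (modulus 1.407). The spectral radius is the largest modulus: r(A) ≈ 7.2098. (Cross-check: r(A) ≤ ||A||_2 ≈ 10.3914; equality holds whenever A is normal, though it can also hold for some non-normal A.)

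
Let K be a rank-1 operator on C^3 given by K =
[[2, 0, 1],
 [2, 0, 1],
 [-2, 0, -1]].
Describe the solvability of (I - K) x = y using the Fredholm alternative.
(I - K) is singular (det(I - K) = 0, i.e. 1 ∈ sigma(K)). (I - K) x = y is solvable iff y ⊥ ker((I - K)^*) = span{(2, 0, 1)}, i.e. iff 2y_1 + y_3 = 0. When solvable, the solutions are x = y + c·(1, 1, -1), c arbitrary (ker(I - K) = span{(1, 1, -1)}, dimension 1).

K has rank 1, so it is an outer product K = u v^T: every row of K is a multiple of one row vector. Reading off the entries, u = (1, 1, -1) and v = (2, 0, 1) (row i of K equals u_i·v^T). A rank-one matrix u v^T satisfies K u = u (v·u) and kills the (2)-dimensional subspace v^⊥, so its characteristic polynomial is lambda^2 (lambda - v·u) with v·u = tr K = 1. Hence the eigenvalues of I - K are 1 (multiplicity 2) and 1 - (1) = 0, so det(I - K) = 0. (Direct check: I - K =
[[-1, 0, -1],
 [-2, 1, -1],
 [2, 0, 2]]
has determinant 0.) So 1 is an eigenvalue of K and (I - K) is not invertible. The finite-dimensional Fredholm alternative says: either (I - K) is invertible, or ker(I - K) ≠ {0} and then range(I - K) = ker((I - K)^*)^⊥, with dim ker(I - K) = dim ker((I - K)^*). We are in the second case, so we need both kernels. Kernel of I - K: (I - K) u = u - u (v·u) = u - u = 0, so ker(I - K) = span{u} = span{(1, 1, -1)} (it is exactly 1-dimensional because rank(I - K) = 2). Kernel of the adjoint: K is real, so (I - K)^* = I - K^T = I - v u^T, and (I - v u^T) v = v - v (u·v) = 0; hence ker((I - K)^*) = span{v} = span{(2, 0, 1)}. Therefore (I - K) x = y is solvable iff <y, v> = 0, i.e. iff 2y_1 + y_3 = 0. When this holds, K y = u (v·y) = 0, so (I - K) y = y and x = y is a particular solution; the full solution set is the line x = y + c·u = y + c·(1, 1, -1), c ∈ C.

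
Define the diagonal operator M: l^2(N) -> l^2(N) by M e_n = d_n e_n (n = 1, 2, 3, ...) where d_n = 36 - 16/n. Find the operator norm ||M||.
||M|| = 36

For a diagonal operator on l^2 with entries d_n, ||M|| = sup_n |d_n|. Here d_1 = 20, d_2 = 28, ..., and d_n = 36 - 16/n increases monotonically toward 36. All terms lie in [20, 36), so |d_n| = d_n and the supremum is the limit 36, which is not attained by any individual d_n. Hence ||M|| = 36.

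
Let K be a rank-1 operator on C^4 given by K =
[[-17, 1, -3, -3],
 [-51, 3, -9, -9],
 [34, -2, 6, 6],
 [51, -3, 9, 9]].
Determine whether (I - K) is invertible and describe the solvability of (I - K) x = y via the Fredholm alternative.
(I - K) is singular (det(I - K) = 0, i.e. 1 ∈ sigma(K)). (I - K) x = y is solvable iff y ⊥ ker((I - K)^*) = span{(-17, 1, -3, -3)}, i.e. iff -17y_1 + y_2 - 3y_3 - 3y_4 = 0. When solvable, the solutions are x = y + c·(1, 3, -2, -3), c arbitrary (ker(I - K) = span{(1, 3, -2, -3)}, dimension 1).

K has rank 1, so it is an outer product K = u v^T: every row of K is a multiple of one row vector. Reading off the entries, u = (1, 3, -2, -3) and v = (-17, 1, -3, -3) (row i of K equals u_i·v^T). A rank-one matrix u v^T satisfies K u = u (v·u) and kills the (3)-dimensional subspace v^⊥, so its characteristic polynomial is lambda^3 (lambda - v·u) with v·u = tr K = 1. Hence the eigenvalues of I - K are 1 (multiplicity 3) and 1 - (1) = 0, so det(I - K) = 0. (Direct check: I - K =
[[18, -1, 3, 3],
 [51, -2, 9, 9],
 [-34, 2, -5, -6],
 [-51, 3, -9, -8]]
has determinant 0.) So 1 is an eigenvalue of K and (I - K) is not invertible. The finite-dimensional Fredholm alternative says: either (I - K) is invertible, or ker(I - K) ≠ {0} and then range(I - K) = ker((I - K)^*)^⊥, with dim ker(I - K) = dim ker((I - K)^*). We are in the second case, so we need both kernels. Kernel of I - K: (I - K) u = u - u (v·u) = u - u = 0, so ker(I - K) = span{u} = span{(1, 3, -2, -3)} (it is exactly 1-dimensional because rank(I - K) = 3). Kernel of the adjoint: K is real, so (I - K)^* = I - K^T = I - v u^T, and (I - v u^T) v = v - v (u·v) = 0; hence ker((I - K)^*) = span{v} = span{(-17, 1, -3, -3)}. Therefore (I - K) x = y is solvable iff <y, v> = 0, i.e. iff -17y_1 + y_2 - 3y_3 - 3y_4 = 0. When this holds, K y = u (v·y) = 0, so (I - K) y = y and x = y is a particular solution; the full solution set is the line x = y + c·u = y + c·(1, 3, -2, -3), c ∈ C.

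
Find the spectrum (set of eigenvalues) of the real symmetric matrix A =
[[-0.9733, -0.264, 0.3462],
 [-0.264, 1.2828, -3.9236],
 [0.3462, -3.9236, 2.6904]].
sigma(A) ≈ {-2, -1, 6}

A is real symmetric, so its spectrum consists of real eigenvalues. Expanding the characteristic polynomial of the displayed matrix gives
  det(λ I - A) = p(λ) = λ^3 + (-3)λ^2 + (-16)λ + (-12).
Solving p(λ) = 0 yields eigenvalues ≈ -2, -1, 6. (A is shown rounded to 4 decimals, so these recover the underlying integer eigenvalues to within that precision.)
Verification: the trace of A = 3 equals the sum of eigenvalues 3, and det(A) ≈ 12.0005 matches the eigenvalue product 12.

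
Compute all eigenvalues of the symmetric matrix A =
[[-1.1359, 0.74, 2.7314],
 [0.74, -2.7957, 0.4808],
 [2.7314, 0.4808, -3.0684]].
sigma(A) ≈ {-5, -3, 1}

A is real symmetric, so its spectrum consists of real eigenvalues. Expanding the characteristic polynomial of the displayed matrix gives
  det(λ I - A) = p(λ) = λ^3 + (7)λ^2 + (7)λ + (-15).
Solving p(λ) = 0 yields eigenvalues ≈ -5, -3, 1. (A is shown rounded to 4 decimals, so these recover the underlying integer eigenvalues to within that precision.)
Verification: the trace of A = -7 equals the sum of eigenvalues -7, and det(A) ≈ 14.9998 matches the eigenvalue product 15.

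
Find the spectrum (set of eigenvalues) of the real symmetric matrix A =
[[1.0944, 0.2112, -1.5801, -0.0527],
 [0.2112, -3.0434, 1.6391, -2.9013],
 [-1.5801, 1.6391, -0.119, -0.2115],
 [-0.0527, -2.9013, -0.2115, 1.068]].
sigma(A) ≈ {-5, -1, 2, 3}

A is real symmetric, so its spectrum consists of real eigenvalues. Expanding the characteristic polynomial of the displayed matrix gives
  det(λ I - A) = p(λ) = λ^4 + (1)λ^3 + (-19)λ^2 + (11)λ + (30).
Solving p(λ) = 0 yields eigenvalues ≈ -5, -1, 2, 3. (A is shown rounded to 4 decimals, so these recover the underlying integer eigenvalues to within that precision.)
Verification: the trace of A = -1 equals the sum of eigenvalues -1, and det(A) ≈ 30.0003 matches the eigenvalue product 30.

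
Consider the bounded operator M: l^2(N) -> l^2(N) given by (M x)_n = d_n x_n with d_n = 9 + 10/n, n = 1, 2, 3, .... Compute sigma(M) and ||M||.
sigma(M) = {9 + 10/n : n ≥ 1} ∪ {9}; ||M|| = 19

A bounded diagonal operator on l^2 with diagonal entries d_n has spectrum equal to the closure of {d_n : n ≥ 1}: every d_n is an eigenvalue (with eigenvector e_n), so {d_n} ⊂ sigma(M); the spectrum is closed, so its closure is too; and for lambda not in the closure, (M - lambda I) has bounded inverse (the diagonal entries 1/(d_n - lambda) are bounded). For our sequence d_n = 9 + 10/n, n = 1, 2, 3, ...:
  - {d_n} = {9 + 10/n : n ≥ 1}; the only limit point is 9
  - closure = {9 + 10/n : n ≥ 1} ∪ {9}
For the norm: a diagonal operator has ||M|| = sup_n |d_n|. Here d_n = 9 + 10/n is positive and decreasing, so sup_n |d_n| = d_1 = 9 + 10 = 19. So ||M|| = 19.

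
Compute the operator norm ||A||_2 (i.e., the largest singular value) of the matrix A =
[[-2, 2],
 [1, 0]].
||A||_2 = sqrt((9 + sqrt(65))/2) ≈ 2.9208 (= sqrt(largest eigenvalue of A^T A))

||A||_2 = sigma_max(A) = sqrt(lambda_max(A^T A)). Form the symmetric matrix M = A^T A =
[[5, -4],
 [-4, 4]].
Its characteristic polynomial (trace, determinant of M give the coefficients) is
  p(λ) = det(λ I - M) = λ^2 - 9λ + 4.
For λ^2 - 9λ + 4 the discriminant is 65. It is nonnegative but not a perfect square, so the roots are real and irrational: λ = (9 ± sqrt(65))/2 ≈ 8.5311, 0.4689.
So the eigenvalues of A^T A are ≈ 0.4689, 8.5311 (all ≥ 0, as they must be for A^T A). The largest is λ_max = (9 + sqrt(65))/2 ≈ 8.5311, hence ||A||_2 = sqrt(λ_max) = sqrt((9 + sqrt(65))/2) ≈ 2.9208.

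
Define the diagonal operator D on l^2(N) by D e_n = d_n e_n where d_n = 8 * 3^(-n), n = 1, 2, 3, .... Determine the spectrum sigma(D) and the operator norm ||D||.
sigma(D) = {8 * 3^(-n) : n ≥ 1} ∪ {0}; ||D|| = 8/3

A bounded diagonal operator on l^2 with diagonal entries d_n has spectrum equal to the closure of {d_n : n ≥ 1}: every d_n is an eigenvalue (with eigenvector e_n), so {d_n} ⊂ sigma(D); the spectrum is closed, so its closure is too; and for lambda not in the closure, (D - lambda I) has bounded inverse (the diagonal entries 1/(d_n - lambda) are bounded). For our sequence d_n = 8 * 3^(-n), n = 1, 2, 3, ...:
  - {d_n} = {8 * 3^(-n) : n ≥ 1}; the only limit point is 0
  - closure = {8 * 3^(-n) : n ≥ 1} ∪ {0}
For the norm: a diagonal operator has ||D|| = sup_n |d_n|. Here d_n = 8 * 3^(-n) is positive and decreasing, so sup_n |d_n| = d_1 = 8/3. So ||D|| = 8/3.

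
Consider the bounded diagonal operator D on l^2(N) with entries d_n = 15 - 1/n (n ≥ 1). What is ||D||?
||D|| = 15

For a diagonal operator on l^2 with entries d_n, ||D|| = sup_n |d_n|. Here d_1 = 14, d_2 = 29/2, ..., and d_n = 15 - 1/n increases monotonically toward 15. All terms lie in [14, 15), so |d_n| = d_n and the supremum is the limit 15, which is not attained by any individual d_n. Hence ||D|| = 15.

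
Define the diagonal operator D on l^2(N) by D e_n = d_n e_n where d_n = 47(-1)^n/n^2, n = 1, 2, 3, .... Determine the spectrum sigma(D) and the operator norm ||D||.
sigma(D) = {47(-1)^n/n^2 : n ≥ 1} ∪ {0}; ||D|| = 47

A bounded diagonal operator on l^2 with diagonal entries d_n has spectrum equal to the closure of {d_n : n ≥ 1}: every d_n is an eigenvalue (with eigenvector e_n), so {d_n} ⊂ sigma(D); the spectrum is closed, so its closure is too; and for lambda not in the closure, (D - lambda I) has bounded inverse (the diagonal entries 1/(d_n - lambda) are bounded). For our sequence d_n = 47(-1)^n/n^2, n = 1, 2, 3, ...:
  - {d_n} = {47(-1)^n/n^2 : n ≥ 1}; the only limit point is 0
  - closure = {47(-1)^n/n^2 : n ≥ 1} ∪ {0}
For the norm: a diagonal operator has ||D|| = sup_n |d_n|. Here |d_n| = 47/n^2 is decreasing, so sup_n |d_n| = |d_1| = 47. So ||D|| = 47.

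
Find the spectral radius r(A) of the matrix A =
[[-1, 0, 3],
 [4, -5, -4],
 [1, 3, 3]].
r(A) ≈ 4.0633

The eigenvalues of A are the roots of its characteristic polynomial. With M = A (coefficients from the trace, the sum of principal 2x2 minors, and det A):
  p(λ) = det(λ I - M) = λ^3 + 3λ^2 - 4λ - 54.
No integer candidate from the rational root theorem (±divisors of 54) is a root, so the roots are irrational. The cubic discriminant is Δ = -60836 < 0, so there is one real root and a complex-conjugate pair. p(3) = -12 and p(4) = 42 have opposite signs, so a root lies in (3, 4); Newton's method refines it to λ ≈ 3.2707. Dividing out (λ - (3.2707)) leaves approximately λ^2 + 6.2707λ + 16.51. For λ^2 + 6.2707λ + 16.51 the discriminant is -26.7178. It is negative, so the remaining roots are the complex-conjugate pair λ ≈ -3.1354 ± 2.5845i. Their product equals the constant term, so |λ|^2 ≈ 16.51 and |λ| ≈ 4.0633.
Thus the eigenvalues (to 4 decimals) are 3.2707 (modulus 3.2707); -3.1354 ± 2.5845i (modulus 4.0633). The spectral radius is the largest modulus: r(A) ≈ 4.0633. (Cross-check: r(A) ≤ ||A||_2 ≈ 8.5391; equality holds whenever A is normal, though it can also hold for some non-normal A.)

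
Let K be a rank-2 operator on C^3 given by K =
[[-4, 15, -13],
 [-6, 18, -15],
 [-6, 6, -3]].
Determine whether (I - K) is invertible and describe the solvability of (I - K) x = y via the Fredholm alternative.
(I - K) is invertible (det(I - K) = -22 ≠ 0), so for every y in C^3 the equation (I - K) x = y has a unique solution.

K has rank 2 and factors as K = U V^T = u1 v1^T + u2 v2^T with u1 = (-3, -3, 1), v1 = (0, -3, 3), u2 = (2, 3, 3), v2 = (-2, 3, -2) (multiplying out reproduces the displayed K). The nonzero eigenvalues of U V^T coincide with those of the 2 x 2 matrix G = V^T U = [[v1·u1, v1·u2], [v2·u1, v2·u2]] = [[12, 0], [-5, -1]], and by the Sylvester determinant identity det(I_3 - U V^T) = det(I_2 - V^T U) = det([[-11, 0], [5, 2]]) = (-11)(2) - (0)(5) = -22. (Direct check: I - K =
[[5, -15, 13],
 [6, -17, 15],
 [6, -6, 4]]
has determinant -22.) The finite-dimensional Fredholm alternative says: either (I - K) is invertible, or ker(I - K) ≠ {0} and then range(I - K) = ker((I - K)^*)^⊥, with dim ker(I - K) = dim ker((I - K)^*). Since det(I - K) ≠ 0, 1 is not an eigenvalue of K and ker(I - K) = {0}, so we are in the first case: for every y there is a unique x = (I - K)^(-1) y. (Explicitly, by the Woodbury identity, (I - U V^T)^(-1) = I + U (I_2 - G)^(-1) V^T.)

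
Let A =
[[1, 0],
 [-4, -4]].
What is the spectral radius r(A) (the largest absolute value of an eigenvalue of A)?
r(A) = 4

The eigenvalues of A are the roots of its characteristic polynomial. With M = A (coefficients from the trace and determinant):
  p(λ) = det(λ I - M) = λ^2 + 3λ - 4.
For λ^2 + 3λ - 4 the discriminant is 25. It is a perfect square (5^2), so the roots are rational: λ = (-3 ± 5)/2 = 1, -4.
Thus the eigenvalues (to 4 decimals) are 1 (modulus 1); -4 (modulus 4). The spectral radius is the largest modulus: r(A) = 4. (Cross-check: r(A) ≤ ||A||_2 ≈ 5.7016; equality holds whenever A is normal, though it can also hold for some non-normal A.)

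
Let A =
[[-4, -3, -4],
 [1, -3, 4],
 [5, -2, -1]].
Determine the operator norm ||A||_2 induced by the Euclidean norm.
||A||_2 ≈ 7.2915 (= sqrt(largest eigenvalue of A^T A))

||A||_2 = sigma_max(A) = sqrt(lambda_max(A^T A)). Form the symmetric matrix M = A^T A =
[[42, -1, 15],
 [-1, 22, 2],
 [15, 2, 33]].
Its characteristic polynomial (trace, sum of principal 2x2 minors, determinant of M give the coefficients) is
  p(λ) = det(λ I - M) = λ^3 - 97λ^2 + 2806λ - 25281.
No integer candidate from the rational root theorem (±divisors of 25281) is a root, so the roots are irrational. The cubic discriminant is Δ = 18320817 > 0, so there are three distinct real roots. p(19) = -125 and p(20) = 39 have opposite signs, so a root lies in (19, 20); Newton's method refines it to λ ≈ 19.7146. p(24) = 15 and p(25) = -131 have opposite signs, so a root lies in (24, 25); Newton's method refines it to λ ≈ 24.12. p(53) = -159 and p(54) = 855 have opposite signs, so a root lies in (53, 54); Newton's method refines it to λ ≈ 53.1654. Check (Vieta): the three roots sum to 97, matching tr M = 97.
So the eigenvalues of A^T A are ≈ 19.7146, 24.12, 53.1654 (all ≥ 0, as they must be for A^T A). The largest is λ_max ≈ 53.1654, hence ||A||_2 = sqrt(λ_max) ≈ 7.2915.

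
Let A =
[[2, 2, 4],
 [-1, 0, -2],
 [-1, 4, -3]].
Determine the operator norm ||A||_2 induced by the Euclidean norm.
||A||_2 ≈ 5.9756 (= sqrt(largest eigenvalue of A^T A))

||A||_2 = sigma_max(A) = sqrt(lambda_max(A^T A)). Form the symmetric matrix M = A^T A =
[[6, 0, 13],
 [0, 20, -4],
 [13, -4, 29]].
Its characteristic polynomial (trace, sum of principal 2x2 minors, determinant of M give the coefficients) is
  p(λ) = det(λ I - M) = λ^3 - 55λ^2 + 689λ - 4.
No integer candidate from the rational root theorem (±divisors of 4) is a root, so the roots are irrational. The cubic discriminant is Δ = 127765957 > 0, so there are three distinct real roots. p(0) = -4 and p(1) = 631 have opposite signs, so a root lies in (0, 1); Newton's method refines it to λ ≈ 0.0058. p(19) = 91 and p(20) = -224 have opposite signs, so a root lies in (19, 20); Newton's method refines it to λ ≈ 19.2868. p(35) = -389 and p(36) = 176 have opposite signs, so a root lies in (35, 36); Newton's method refines it to λ ≈ 35.7074. Check (Vieta): the three roots sum to 55, matching tr M = 55.
So the eigenvalues of A^T A are ≈ 0.0058, 19.2868, 35.7074 (all ≥ 0, as they must be for A^T A). The largest is λ_max ≈ 35.7074, hence ||A||_2 = sqrt(λ_max) ≈ 5.9756.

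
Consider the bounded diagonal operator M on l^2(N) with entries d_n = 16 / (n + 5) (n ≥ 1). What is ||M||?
||M|| = 8/3 (attained at n = 1)

For M diagonal, ||M|| = sup_n |d_n| = sup_n 16/(n + 5). This is positive and strictly decreasing in n, so the supremum is attained at n = 1: d_1 = 16/(1 + 5) = 8/3. Hence ||M|| = 8/3.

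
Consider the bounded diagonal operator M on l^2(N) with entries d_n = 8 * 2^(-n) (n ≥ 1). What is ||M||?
||M|| = 4 (attained at n = 1)

For M diagonal, ||M|| = sup_n |d_n|. The sequence d_n = 8 * 2^(-n) is positive and strictly decreasing (ratio 2^(-1) < 1), so the supremum is d_1 = 8/2 = 4. Hence ||M|| = 4.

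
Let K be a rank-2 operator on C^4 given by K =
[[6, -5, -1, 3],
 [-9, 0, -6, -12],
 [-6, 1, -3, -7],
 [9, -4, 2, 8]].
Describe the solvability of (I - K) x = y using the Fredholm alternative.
(I - K) is invertible (det(I - K) = -110 ≠ 0), so for every y in C^4 the equation (I - K) x = y has a unique solution.

K has rank 2 and factors as K = U V^T = u1 v1^T + u2 v2^T with u1 = (2, -3, -2, 3), v1 = (3, -1, 1, 3), u2 = (-3, -3, -1, -1), v2 = (0, 1, 1, 1) (multiplying out reproduces the displayed K). The nonzero eigenvalues of U V^T coincide with those of the 2 x 2 matrix G = V^T U = [[v1·u1, v1·u2], [v2·u1, v2·u2]] = [[16, -10], [-2, -5]], and by the Sylvester determinant identity det(I_4 - U V^T) = det(I_2 - V^T U) = det([[-15, 10], [2, 6]]) = (-15)(6) - (10)(2) = -110. (Direct check: I - K =
[[-5, 5, 1, -3],
 [9, 1, 6, 12],
 [6, -1, 4, 7],
 [-9, 4, -2, -7]]
has determinant -110.) The finite-dimensional Fredholm alternative says: either (I - K) is invertible, or ker(I - K) ≠ {0} and then range(I - K) = ker((I - K)^*)^⊥, with dim ker(I - K) = dim ker((I - K)^*). Since det(I - K) ≠ 0, 1 is not an eigenvalue of K and ker(I - K) = {0}, so we are in the first case: for every y there is a unique x = (I - K)^(-1) y. (Explicitly, by the Woodbury identity, (I - U V^T)^(-1) = I + U (I_2 - G)^(-1) V^T.)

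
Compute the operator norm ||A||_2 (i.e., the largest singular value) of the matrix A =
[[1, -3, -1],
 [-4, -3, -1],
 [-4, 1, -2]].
||A||_2 ≈ 6.2271 (= sqrt(largest eigenvalue of A^T A))

||A||_2 = sigma_max(A) = sqrt(lambda_max(A^T A)). Form the symmetric matrix M = A^T A =
[[33, 5, 11],
 [5, 19, 4],
 [11, 4, 6]].
Its characteristic polynomial (trace, sum of principal 2x2 minors, determinant of M give the coefficients) is
  p(λ) = det(λ I - M) = λ^3 - 58λ^2 + 777λ - 1225.
No integer candidate from the rational root theorem (±divisors of 1225) is a root, so the roots are irrational. The cubic discriminant is Δ = 151694249 > 0, so there are three distinct real roots. p(1) = -505 and p(2) = 105 have opposite signs, so a root lies in (1, 2); Newton's method refines it to λ ≈ 1.8147. p(17) = 135 and p(18) = -199 have opposite signs, so a root lies in (17, 18); Newton's method refines it to λ ≈ 17.4082. p(38) = -579 and p(39) = 179 have opposite signs, so a root lies in (38, 39); Newton's method refines it to λ ≈ 38.7771. Check (Vieta): the three roots sum to 58, matching tr M = 58.
So the eigenvalues of A^T A are ≈ 1.8147, 17.4082, 38.7771 (all ≥ 0, as they must be for A^T A). The largest is λ_max ≈ 38.7771, hence ||A||_2 = sqrt(λ_max) ≈ 6.2271.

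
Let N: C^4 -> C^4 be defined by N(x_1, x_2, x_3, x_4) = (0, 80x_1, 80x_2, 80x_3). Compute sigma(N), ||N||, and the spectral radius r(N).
sigma(N) = {0}; ||N|| = 80; r(N) = 0. (N is nilpotent with N^4 = 0.)

On C^4, N is a strictly lower-triangular matrix with 80 on the subdiagonal and zeros elsewhere, so its characteristic polynomial is lambda^4 and every eigenvalue is 0: sigma(N) = {0}. For the operator norm, N e_i = 80e_{i+1} for i = 1, ..., 3 and N e_4 = 0, so the singular values of N are 80 (with multiplicity 3) and 0; hence ||N|| = 80. The spectral radius r(N) = max|lambda| = 0. Note ||N|| > r(N) — characteristic of non-normal nilpotent operators. Indeed N^4 = 0.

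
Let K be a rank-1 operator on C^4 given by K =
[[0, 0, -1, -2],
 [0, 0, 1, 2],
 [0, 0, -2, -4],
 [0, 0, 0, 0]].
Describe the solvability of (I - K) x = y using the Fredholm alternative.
(I - K) is invertible (det(I - K) = 3 ≠ 0), so for every y in C^4 the equation (I - K) x = y has a unique solution.

K has rank 1, so it is an outer product K = u v^T: every row of K is a multiple of one row vector. Reading off the entries, u = (-1, 1, -2, 0) and v = (0, 0, 1, 2) (row i of K equals u_i·v^T). A rank-one matrix u v^T satisfies K u = u (v·u) and kills the (3)-dimensional subspace v^⊥, so its characteristic polynomial is lambda^3 (lambda - v·u) with v·u = tr K = -2. Hence the eigenvalues of I - K are 1 (multiplicity 3) and 1 - (-2) = 3, so det(I - K) = 3. (Direct check: I - K =
[[1, 0, 1, 2],
 [0, 1, -1, -2],
 [0, 0, 3, 4],
 [0, 0, 0, 1]]
has determinant 3.) The finite-dimensional Fredholm alternative says: either (I - K) is invertible, or ker(I - K) ≠ {0} and then range(I - K) = ker((I - K)^*)^⊥, with dim ker(I - K) = dim ker((I - K)^*). Since det(I - K) ≠ 0, 1 is not an eigenvalue of K and ker(I - K) = {0}, so we are in the first case: for every y there is a unique x = (I - K)^(-1) y. Explicitly, by the Sherman–Morrison formula, (I - u v^T)^(-1) = I + u v^T/(1 - v·u), i.e. (I - K)^(-1) = I + K/(3).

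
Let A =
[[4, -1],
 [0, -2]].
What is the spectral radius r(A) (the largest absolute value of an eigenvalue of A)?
r(A) = 4

The eigenvalues of A are the roots of its characteristic polynomial. With M = A (coefficients from the trace and determinant):
  p(λ) = det(λ I - M) = λ^2 - 2λ - 8.
For λ^2 - 2λ - 8 the discriminant is 36. It is a perfect square (6^2), so the roots are rational: λ = (2 ± 6)/2 = 4, -2.
Thus the eigenvalues (to 4 decimals) are 4 (modulus 4); -2 (modulus 2). The spectral radius is the largest modulus: r(A) = 4. (Cross-check: r(A) ≤ ||A||_2 ≈ 4.1594; equality holds whenever A is normal, though it can also hold for some non-normal A.)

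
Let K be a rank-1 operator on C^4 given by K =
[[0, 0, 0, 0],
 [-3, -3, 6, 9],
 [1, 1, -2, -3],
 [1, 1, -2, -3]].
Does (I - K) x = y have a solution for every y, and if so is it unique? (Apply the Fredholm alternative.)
(I - K) is invertible (det(I - K) = 9 ≠ 0), so for every y in C^4 the equation (I - K) x = y has a unique solution.

K has rank 1, so it is an outer product K = u v^T: every row of K is a multiple of one row vector. Reading off the entries, u = (0, 3, -1, -1) and v = (-1, -1, 2, 3) (row i of K equals u_i·v^T). A rank-one matrix u v^T satisfies K u = u (v·u) and kills the (3)-dimensional subspace v^⊥, so its characteristic polynomial is lambda^3 (lambda - v·u) with v·u = tr K = -8. Hence the eigenvalues of I - K are 1 (multiplicity 3) and 1 - (-8) = 9, so det(I - K) = 9. (Direct check: I - K =
[[1, 0, 0, 0],
 [3, 4, -6, -9],
 [-1, -1, 3, 3],
 [-1, -1, 2, 4]]
has determinant 9.) The finite-dimensional Fredholm alternative says: either (I - K) is invertible, or ker(I - K) ≠ {0} and then range(I - K) = ker((I - K)^*)^⊥, with dim ker(I - K) = dim ker((I - K)^*). Since det(I - K) ≠ 0, 1 is not an eigenvalue of K and ker(I - K) = {0}, so we are in the first case: for every y there is a unique x = (I - K)^(-1) y. Explicitly, by the Sherman–Morrison formula, (I - u v^T)^(-1) = I + u v^T/(1 - v·u), i.e. (I - K)^(-1) = I + K/(9).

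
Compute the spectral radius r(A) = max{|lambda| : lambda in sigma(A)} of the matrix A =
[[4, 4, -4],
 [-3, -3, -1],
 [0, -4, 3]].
r(A) ≈ 4.5596

The eigenvalues of A are the roots of its characteristic polynomial. With M = A (coefficients from the trace, the sum of principal 2x2 minors, and det A):
  p(λ) = det(λ I - M) = λ^3 - 4λ^2 - λ + 64.
No integer candidate from the rational root theorem (±divisors of 64) is a root, so the roots are irrational. The cubic discriminant is Δ = -89580 < 0, so there is one real root and a complex-conjugate pair. p(-4) = -60 and p(-3) = 4 have opposite signs, so a root lies in (-4, -3); Newton's method refines it to λ ≈ -3.0784. Dividing out (λ - (-3.0784)) leaves approximately λ^2 - 7.0784λ + 20.7901. For λ^2 - 7.0784λ + 20.7901 the discriminant is -33.0566. It is negative, so the remaining roots are the complex-conjugate pair λ ≈ 3.5392 ± 2.8747i. Their product equals the constant term, so |λ|^2 ≈ 20.7901 and |λ| ≈ 4.5596.
Thus the eigenvalues (to 4 decimals) are -3.0784 (modulus 3.0784); 3.5392 ± 2.8747i (modulus 4.5596). The spectral radius is the largest modulus: r(A) ≈ 4.5596. (Cross-check: r(A) ≤ ||A||_2 ≈ 8.6677; equality holds whenever A is normal, though it can also hold for some non-normal A.)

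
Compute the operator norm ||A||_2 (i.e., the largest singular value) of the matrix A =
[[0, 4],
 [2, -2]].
||A||_2 = sqrt((24 + sqrt(320))/2) ≈ 4.5765 (= sqrt(largest eigenvalue of A^T A))

||A||_2 = sigma_max(A) = sqrt(lambda_max(A^T A)). Form the symmetric matrix M = A^T A =
[[4, -4],
 [-4, 20]].
Its characteristic polynomial (trace, determinant of M give the coefficients) is
  p(λ) = det(λ I - M) = λ^2 - 24λ + 64.
For λ^2 - 24λ + 64 the discriminant is 320. It is nonnegative but not a perfect square, so the roots are real and irrational: λ = (24 ± sqrt(320))/2 ≈ 20.9443, 3.0557.
So the eigenvalues of A^T A are ≈ 3.0557, 20.9443 (all ≥ 0, as they must be for A^T A). The largest is λ_max = (24 + sqrt(320))/2 ≈ 20.9443, hence ||A||_2 = sqrt(λ_max) = sqrt((24 + sqrt(320))/2) ≈ 4.5765.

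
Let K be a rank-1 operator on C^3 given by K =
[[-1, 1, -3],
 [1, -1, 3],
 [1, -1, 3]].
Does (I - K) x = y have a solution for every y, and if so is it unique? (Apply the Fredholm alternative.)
(I - K) is singular (det(I - K) = 0, i.e. 1 ∈ sigma(K)). (I - K) x = y is solvable iff y ⊥ ker((I - K)^*) = span{(-1, 1, -3)}, i.e. iff -y_1 + y_2 - 3y_3 = 0. When solvable, the solutions are x = y + c·(1, -1, -1), c arbitrary (ker(I - K) = span{(1, -1, -1)}, dimension 1).

K has rank 1, so it is an outer product K = u v^T: every row of K is a multiple of one row vector. Reading off the entries, u = (1, -1, -1) and v = (-1, 1, -3) (row i of K equals u_i·v^T). A rank-one matrix u v^T satisfies K u = u (v·u) and kills the (2)-dimensional subspace v^⊥, so its characteristic polynomial is lambda^2 (lambda - v·u) with v·u = tr K = 1. Hence the eigenvalues of I - K are 1 (multiplicity 2) and 1 - (1) = 0, so det(I - K) = 0. (Direct check: I - K =
[[2, -1, 3],
 [-1, 2, -3],
 [-1, 1, -2]]
has determinant 0.) So 1 is an eigenvalue of K and (I - K) is not invertible. The finite-dimensional Fredholm alternative says: either (I - K) is invertible, or ker(I - K) ≠ {0} and then range(I - K) = ker((I - K)^*)^⊥, with dim ker(I - K) = dim ker((I - K)^*). We are in the second case, so we need both kernels. Kernel of I - K: (I - K) u = u - u (v·u) = u - u = 0, so ker(I - K) = span{u} = span{(1, -1, -1)} (it is exactly 1-dimensional because rank(I - K) = 2). Kernel of the adjoint: K is real, so (I - K)^* = I - K^T = I - v u^T, and (I - v u^T) v = v - v (u·v) = 0; hence ker((I - K)^*) = span{v} = span{(-1, 1, -3)}. Therefore (I - K) x = y is solvable iff <y, v> = 0, i.e. iff -y_1 + y_2 - 3y_3 = 0. When this holds, K y = u (v·y) = 0, so (I - K) y = y and x = y is a particular solution; the full solution set is the line x = y + c·u = y + c·(1, -1, -1), c ∈ C.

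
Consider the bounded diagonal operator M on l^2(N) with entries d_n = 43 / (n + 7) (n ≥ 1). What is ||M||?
||M|| = 43/8 (attained at n = 1)

For M diagonal, ||M|| = sup_n |d_n| = sup_n 43/(n + 7). This is positive and strictly decreasing in n, so the supremum is attained at n = 1: d_1 = 43/(1 + 7) = 43/8. Hence ||M|| = 43/8.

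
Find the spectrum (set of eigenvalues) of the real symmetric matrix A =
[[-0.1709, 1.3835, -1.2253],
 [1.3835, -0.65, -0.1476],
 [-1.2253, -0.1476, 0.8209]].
sigma(A) ≈ {-2, 0, 2}

A is real symmetric, so its spectrum consists of real eigenvalues. Expanding the characteristic polynomial of the displayed matrix gives
  det(λ I - A) = p(λ) = λ^3 + (0)λ^2 + (-4)λ + (0).
Solving p(λ) = 0 yields eigenvalues ≈ -2, 0, 2. (A is shown rounded to 4 decimals, so these recover the underlying integer eigenvalues to within that precision.)
Verification: the trace of A = 0 equals the sum of eigenvalues 0, and det(A) ≈ -0.0000 matches the eigenvalue product 0.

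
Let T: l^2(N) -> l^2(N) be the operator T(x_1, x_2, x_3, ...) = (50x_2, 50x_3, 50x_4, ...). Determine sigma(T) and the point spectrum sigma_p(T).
sigma(T) = closed disk {z in C : |z| ≤ 50}; sigma_p(T) = open disk {z in C : |z| < 50}

Note T = 50·V where V is the unit left shift (V x)_k = x_{k+1}; so sigma(T) = 50·sigma(V) and ||T|| = 50||V||. ||T x||^2 = 2500sum_{k≥2} |x_k|^2 ≤ 2500||x||^2, with equality on {x : x_1 = 0}, so ||T|| = 50. For any lambda with |lambda| < 50, set r = lambda/50 (|r| < 1); the vector x = (1, r, r^2, ...) is in l^2 and satisfies T x = 50(r, r^2, ...) = lambda x, so lambda is an eigenvalue. On the boundary |lambda| = 50 the geometric series diverges, so no l^2 eigenvector exists, but these lambda lie in the approximate point spectrum. Hence sigma(T) is the closed disk of radius 50 and sigma_p(T) is the open disk.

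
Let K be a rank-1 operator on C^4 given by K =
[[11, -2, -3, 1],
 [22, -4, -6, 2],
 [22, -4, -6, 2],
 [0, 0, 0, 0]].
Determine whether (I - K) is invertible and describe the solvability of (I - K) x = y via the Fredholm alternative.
(I - K) is singular (det(I - K) = 0, i.e. 1 ∈ sigma(K)). (I - K) x = y is solvable iff y ⊥ ker((I - K)^*) = span{(11, -2, -3, 1)}, i.e. iff 11y_1 - 2y_2 - 3y_3 + y_4 = 0. When solvable, the solutions are x = y + c·(1, 2, 2, 0), c arbitrary (ker(I - K) = span{(1, 2, 2, 0)}, dimension 1).

K has rank 1, so it is an outer product K = u v^T: every row of K is a multiple of one row vector. Reading off the entries, u = (1, 2, 2, 0) and v = (11, -2, -3, 1) (row i of K equals u_i·v^T). A rank-one matrix u v^T satisfies K u = u (v·u) and kills the (3)-dimensional subspace v^⊥, so its characteristic polynomial is lambda^3 (lambda - v·u) with v·u = tr K = 1. Hence the eigenvalues of I - K are 1 (multiplicity 3) and 1 - (1) = 0, so det(I - K) = 0. (Direct check: I - K =
[[-10, 2, 3, -1],
 [-22, 5, 6, -2],
 [-22, 4, 7, -2],
 [0, 0, 0, 1]]
has determinant 0.) So 1 is an eigenvalue of K and (I - K) is not invertible. The finite-dimensional Fredholm alternative says: either (I - K) is invertible, or ker(I - K) ≠ {0} and then range(I - K) = ker((I - K)^*)^⊥, with dim ker(I - K) = dim ker((I - K)^*). We are in the second case, so we need both kernels. Kernel of I - K: (I - K) u = u - u (v·u) = u - u = 0, so ker(I - K) = span{u} = span{(1, 2, 2, 0)} (it is exactly 1-dimensional because rank(I - K) = 3). Kernel of the adjoint: K is real, so (I - K)^* = I - K^T = I - v u^T, and (I - v u^T) v = v - v (u·v) = 0; hence ker((I - K)^*) = span{v} = span{(11, -2, -3, 1)}. Therefore (I - K) x = y is solvable iff <y, v> = 0, i.e. iff 11y_1 - 2y_2 - 3y_3 + y_4 = 0. When this holds, K y = u (v·y) = 0, so (I - K) y = y and x = y is a particular solution; the full solution set is the line x = y + c·u = y + c·(1, 2, 2, 0), c ∈ C.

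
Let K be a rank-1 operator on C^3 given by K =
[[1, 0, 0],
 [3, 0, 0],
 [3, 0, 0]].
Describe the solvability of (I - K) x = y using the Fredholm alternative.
(I - K) is singular (det(I - K) = 0, i.e. 1 ∈ sigma(K)). (I - K) x = y is solvable iff y ⊥ ker((I - K)^*) = span{(1, 0, 0)}, i.e. iff y_1 = 0. When solvable, the solutions are x = y + c·(1, 3, 3), c arbitrary (ker(I - K) = span{(1, 3, 3)}, dimension 1).

K has rank 1, so it is an outer product K = u v^T: every row of K is a multiple of one row vector. Reading off the entries, u = (1, 3, 3) and v = (1, 0, 0) (row i of K equals u_i·v^T). A rank-one matrix u v^T satisfies K u = u (v·u) and kills the (2)-dimensional subspace v^⊥, so its characteristic polynomial is lambda^2 (lambda - v·u) with v·u = tr K = 1. Hence the eigenvalues of I - K are 1 (multiplicity 2) and 1 - (1) = 0, so det(I - K) = 0. (Direct check: I - K =
[[0, 0, 0],
 [-3, 1, 0],
 [-3, 0, 1]]
has determinant 0.) So 1 is an eigenvalue of K and (I - K) is not invertible. The finite-dimensional Fredholm alternative says: either (I - K) is invertible, or ker(I - K) ≠ {0} and then range(I - K) = ker((I - K)^*)^⊥, with dim ker(I - K) = dim ker((I - K)^*). We are in the second case, so we need both kernels. Kernel of I - K: (I - K) u = u - u (v·u) = u - u = 0, so ker(I - K) = span{u} = span{(1, 3, 3)} (it is exactly 1-dimensional because rank(I - K) = 2). Kernel of the adjoint: K is real, so (I - K)^* = I - K^T = I - v u^T, and (I - v u^T) v = v - v (u·v) = 0; hence ker((I - K)^*) = span{v} = span{(1, 0, 0)}. Therefore (I - K) x = y is solvable iff <y, v> = 0, i.e. iff y_1 = 0. When this holds, K y = u (v·y) = 0, so (I - K) y = y and x = y is a particular solution; the full solution set is the line x = y + c·u = y + c·(1, 3, 3), c ∈ C.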